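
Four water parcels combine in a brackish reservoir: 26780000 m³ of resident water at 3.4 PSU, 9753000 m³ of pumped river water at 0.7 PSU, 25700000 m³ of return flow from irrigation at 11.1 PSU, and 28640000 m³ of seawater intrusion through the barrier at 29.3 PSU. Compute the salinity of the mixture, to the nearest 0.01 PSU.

13.45 PSU

By conservation of dissolved salt,
salt = 26,780,000×3.4 + 9,753,000×0.7 + 25,700,000×11.1 + 28,640,000×29.3 = 91,052,000 + 6,827,100 + 285,270,000 + 839,152,000 = 1,222,301,100
volume = 26,780,000 + 9,753,000 + 25,700,000 + 28,640,000 = 90,873,000 m³
S = 1,222,301,100 / 90,873,000 = 13.4507 PSU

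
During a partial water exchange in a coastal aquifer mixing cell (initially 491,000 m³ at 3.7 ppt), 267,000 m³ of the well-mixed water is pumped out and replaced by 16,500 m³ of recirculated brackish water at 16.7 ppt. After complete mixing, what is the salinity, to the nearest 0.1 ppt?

4.6 ppt

Remaining after removal: 224,000 m³ at 3.7 ppt (salt = 828,800)
After addition: salt = 828,800 + 16,500×16.7 = 1,104,350; volume = 240,500 m³
S = 1,104,350 / 240,500 = 4.5919 ppt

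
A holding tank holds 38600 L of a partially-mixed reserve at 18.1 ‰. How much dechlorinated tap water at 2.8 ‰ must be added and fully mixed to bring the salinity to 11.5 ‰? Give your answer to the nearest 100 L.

29300 L

Salt balance: 38,600×18.1 + V×2.8 = (38,600+V)×11.5
698,660 + 2.8V = 443,900 + 11.5V
254,760 = 8.7V
V = 29,282.76 L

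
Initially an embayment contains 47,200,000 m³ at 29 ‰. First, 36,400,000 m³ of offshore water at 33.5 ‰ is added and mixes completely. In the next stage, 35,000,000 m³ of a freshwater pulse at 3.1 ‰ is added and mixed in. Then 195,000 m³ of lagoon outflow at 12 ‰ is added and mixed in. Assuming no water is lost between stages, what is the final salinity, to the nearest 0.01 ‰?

Weighted by volume,
Initial salt = 47,200,000×29 = 1,368,800,000
After stage 1: salt = 1,368,800,000 + 36,400,000×33.5 = 2,588,200,000; volume = 83,600,000 m³; S = 30.959 ‰
After stage 2: salt = 2,588,200,000 + 35,000,000×3.1 = 2,696,700,000; volume = 118,600,000 m³; S = 22.738 ‰
After stage 3: salt = 2,696,700,000 + 195,000×12 = 2,699,040,000; volume = 118,795,000 m³
S = 2,699,040,000 / 118,795,000 = 22.7201 ‰

22.72 ‰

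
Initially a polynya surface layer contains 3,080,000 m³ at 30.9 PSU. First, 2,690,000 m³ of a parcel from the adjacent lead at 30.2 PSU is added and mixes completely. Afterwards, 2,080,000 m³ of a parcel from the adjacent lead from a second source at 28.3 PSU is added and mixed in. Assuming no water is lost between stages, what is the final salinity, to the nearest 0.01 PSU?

29.97 PSU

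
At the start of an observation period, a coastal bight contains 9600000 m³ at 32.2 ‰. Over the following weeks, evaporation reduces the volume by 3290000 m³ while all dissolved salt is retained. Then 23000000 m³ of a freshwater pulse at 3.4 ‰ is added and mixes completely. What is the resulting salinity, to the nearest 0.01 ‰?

13.21 ‰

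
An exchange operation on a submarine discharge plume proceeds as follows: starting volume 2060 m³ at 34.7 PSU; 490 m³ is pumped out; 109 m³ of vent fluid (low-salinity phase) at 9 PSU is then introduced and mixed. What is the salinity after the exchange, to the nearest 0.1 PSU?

33.0 PSU

Remaining after removal: 1,570 m³ at 34.7 PSU (salt = 54,479)
After addition: salt = 54,479 + 109×9 = 55,460; volume = 1,679 m³
S = 55,460 / 1,679 = 33.0316 PSU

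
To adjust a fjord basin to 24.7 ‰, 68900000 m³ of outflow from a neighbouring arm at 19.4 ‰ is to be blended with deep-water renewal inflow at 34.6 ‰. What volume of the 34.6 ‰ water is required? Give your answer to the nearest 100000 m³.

Salt balance: 68,900,000×19.4 + V×34.6 = (68,900,000+V)×24.7
1,336,660,000 + 34.6V = 1,701,830,000 + 24.7V
365,170,000 = 9.9V
V = 36,885,858.59 m³

36900000 m³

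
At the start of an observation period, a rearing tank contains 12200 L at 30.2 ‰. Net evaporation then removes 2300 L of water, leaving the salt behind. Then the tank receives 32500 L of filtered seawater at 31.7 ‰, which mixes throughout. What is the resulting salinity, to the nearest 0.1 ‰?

33.0 ‰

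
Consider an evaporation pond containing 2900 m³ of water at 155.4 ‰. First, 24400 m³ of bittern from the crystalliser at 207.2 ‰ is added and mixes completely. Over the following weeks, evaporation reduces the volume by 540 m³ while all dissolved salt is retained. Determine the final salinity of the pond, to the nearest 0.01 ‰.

205.77 ‰

After mixing: salt = 2,900×155.4 + 24,400×207.2 = 5,506,340; volume = 27,300 m³
After evaporation: salt unchanged = 5,506,340; volume = 27,300 − 540 = 26,760 m³
S = 5,506,340 / 26,760 = 205.7676 ‰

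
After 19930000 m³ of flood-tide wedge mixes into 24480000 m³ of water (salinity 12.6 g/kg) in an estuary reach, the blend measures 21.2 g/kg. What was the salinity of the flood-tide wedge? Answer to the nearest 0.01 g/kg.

31.76 g/kg

Salt balance: 24,480,000×12.6 + 19,930,000×S = 44,410,000×21.2
308,448,000 + 19,930,000·S = 941,492,000
S = (941,492,000 − 308,448,000) / 19,930,000 = 31.7634 g/kg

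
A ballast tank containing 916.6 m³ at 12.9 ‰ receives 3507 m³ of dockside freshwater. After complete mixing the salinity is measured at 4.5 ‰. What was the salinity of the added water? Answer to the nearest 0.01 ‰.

Salt balance: 916.6×12.9 + 3,507×S = 4,423.6×4.5
11,824.14 + 3,507·S = 19,906.2
S = (19,906.2 − 11,824.14) / 3,507 = 2.3046 ‰

2.30 ‰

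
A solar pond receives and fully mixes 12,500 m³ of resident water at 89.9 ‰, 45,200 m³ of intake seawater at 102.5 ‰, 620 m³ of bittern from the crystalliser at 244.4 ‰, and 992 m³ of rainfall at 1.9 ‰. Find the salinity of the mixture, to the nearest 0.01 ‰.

Salt balance:
salt = 12,500×89.9 + 45,200×102.5 + 620×244.4 + 992×1.9 = 1,123,750 + 4,633,000 + 151,528 + 1,884.8 = 5,910,162.8
volume = 12,500 + 45,200 + 620 + 992 = 59,312 m³
S = 5,910,162.8 / 59,312 = 99.6453 ‰

99.65 ‰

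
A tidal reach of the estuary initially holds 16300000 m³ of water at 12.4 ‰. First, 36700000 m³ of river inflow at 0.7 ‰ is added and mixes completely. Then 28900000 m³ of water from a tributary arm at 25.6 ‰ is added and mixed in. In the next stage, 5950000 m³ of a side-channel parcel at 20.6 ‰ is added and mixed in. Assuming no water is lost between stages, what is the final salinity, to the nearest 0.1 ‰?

12.4 ‰

Total salt / total volume:
Initial salt = 16,300,000×12.4 = 202,120,000
After stage 1: salt = 202,120,000 + 36,700,000×0.7 = 227,810,000; volume = 53,000,000 m³; S = 4.298 ‰
After stage 2: salt = 227,810,000 + 28,900,000×25.6 = 967,650,000; volume = 81,900,000 m³; S = 11.815 ‰
After stage 3: salt = 967,650,000 + 5,950,000×20.6 = 1,090,220,000; volume = 87,850,000 m³
S = 1,090,220,000 / 87,850,000 = 12.41 ‰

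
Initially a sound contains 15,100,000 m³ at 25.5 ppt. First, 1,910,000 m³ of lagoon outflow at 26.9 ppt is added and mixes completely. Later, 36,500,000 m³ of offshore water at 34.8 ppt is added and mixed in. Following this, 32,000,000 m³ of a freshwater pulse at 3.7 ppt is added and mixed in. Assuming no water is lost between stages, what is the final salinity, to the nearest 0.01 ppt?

21.34 ppt

Salt balance:
Initial salt = 15,100,000×25.5 = 385,050,000
After stage 1: salt = 385,050,000 + 1,910,000×26.9 = 436,429,000; volume = 17,010,000 m³; S = 25.657 ppt
After stage 2: salt = 436,429,000 + 36,500,000×34.8 = 1,706,629,000; volume = 53,510,000 m³; S = 31.894 ppt
After stage 3: salt = 1,706,629,000 + 32,000,000×3.7 = 1,825,029,000; volume = 85,510,000 m³
S = 1,825,029,000 / 85,510,000 = 21.3429 ppt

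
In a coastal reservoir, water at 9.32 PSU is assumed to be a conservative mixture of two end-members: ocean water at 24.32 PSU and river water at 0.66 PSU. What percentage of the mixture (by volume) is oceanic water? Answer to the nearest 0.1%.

Let g be the oceanic fraction. Salt balance per unit volume:
g×24.32 + (1−g)×0.66 = 9.32
g = (9.32 − 0.66) / (24.32 − 0.66) = 8.66/23.66 = 0.366

36.6%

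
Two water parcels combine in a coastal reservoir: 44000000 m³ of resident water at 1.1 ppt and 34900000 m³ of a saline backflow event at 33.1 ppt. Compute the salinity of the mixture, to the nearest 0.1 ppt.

15.3 ppt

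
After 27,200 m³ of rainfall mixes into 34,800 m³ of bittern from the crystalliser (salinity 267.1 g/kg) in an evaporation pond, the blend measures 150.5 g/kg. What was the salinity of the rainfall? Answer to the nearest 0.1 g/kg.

1.3 g/kg

Salt balance: 34,800×267.1 + 27,200×S = 62,000×150.5
9,295,080 + 27,200·S = 9,331,000
S = (9,331,000 − 9,295,080) / 27,200 = 1.3206 g/kg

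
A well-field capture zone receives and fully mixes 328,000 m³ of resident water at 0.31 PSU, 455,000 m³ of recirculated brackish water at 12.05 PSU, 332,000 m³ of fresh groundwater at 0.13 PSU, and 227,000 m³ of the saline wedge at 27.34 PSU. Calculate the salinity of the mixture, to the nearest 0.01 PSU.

Weighted by volume,
salt = 328,000×0.31 + 455,000×12.05 + 332,000×0.13 + 227,000×27.34 = 101,680 + 5,482,750 + 43,160 + 6,206,180 = 11,833,770
volume = 328,000 + 455,000 + 332,000 + 227,000 = 1,342,000 m³
S = 11,833,770 / 1,342,000 = 8.818 PSU

8.82 PSU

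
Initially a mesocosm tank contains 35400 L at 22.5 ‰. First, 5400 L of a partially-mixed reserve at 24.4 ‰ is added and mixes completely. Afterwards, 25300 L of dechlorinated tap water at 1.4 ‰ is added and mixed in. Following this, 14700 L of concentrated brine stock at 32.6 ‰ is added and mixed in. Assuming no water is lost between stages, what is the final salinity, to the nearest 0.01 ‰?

17.86 ‰

Weighted by volume,
Initial salt = 35,400×22.5 = 796,500
After stage 1: salt = 796,500 + 5,400×24.4 = 928,260; volume = 40,800 L; S = 22.751 ‰
After stage 2: salt = 928,260 + 25,300×1.4 = 963,680; volume = 66,100 L; S = 14.579 ‰
After stage 3: salt = 963,680 + 14,700×32.6 = 1,442,900; volume = 80,800 L
S = 1,442,900 / 80,800 = 17.8577 ‰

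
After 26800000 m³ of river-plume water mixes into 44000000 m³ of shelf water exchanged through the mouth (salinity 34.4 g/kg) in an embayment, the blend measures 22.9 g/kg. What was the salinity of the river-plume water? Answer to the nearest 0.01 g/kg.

4.02 g/kg

Salt balance: 44,000,000×34.4 + 26,800,000×S = 70,800,000×22.9
1,513,600,000 + 26,800,000·S = 1,621,320,000
S = (1,621,320,000 − 1,513,600,000) / 26,800,000 = 4.0194 g/kg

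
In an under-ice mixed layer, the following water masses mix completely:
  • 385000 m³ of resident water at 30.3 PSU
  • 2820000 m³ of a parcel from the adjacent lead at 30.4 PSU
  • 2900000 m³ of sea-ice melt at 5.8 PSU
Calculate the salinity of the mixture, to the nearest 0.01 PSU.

18.71 PSU

Mass of salt is conserved:
salt = 385,000×30.3 + 2,820,000×30.4 + 2,900,000×5.8 = 11,665,500 + 85,728,000 + 16,820,000 = 114,213,500
volume = 385,000 + 2,820,000 + 2,900,000 = 6,105,000 m³
S = 114,213,500 / 6,105,000 = 18.7082 PSU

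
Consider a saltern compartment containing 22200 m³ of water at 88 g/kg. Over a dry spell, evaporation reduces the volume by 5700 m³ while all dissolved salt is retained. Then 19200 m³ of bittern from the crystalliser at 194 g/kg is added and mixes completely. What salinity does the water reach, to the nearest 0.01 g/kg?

159.06 g/kg

After evaporation: salt = 22,200×88 = 1,953,600; volume = 22,200 − 5,700 = 16,500 m³
After mixing: salt = 1,953,600 + 19,200×194 = 5,678,400; volume = 16,500 + 19,200 = 35,700 m³
S = 5,678,400 / 35,700 = 159.0588 g/kg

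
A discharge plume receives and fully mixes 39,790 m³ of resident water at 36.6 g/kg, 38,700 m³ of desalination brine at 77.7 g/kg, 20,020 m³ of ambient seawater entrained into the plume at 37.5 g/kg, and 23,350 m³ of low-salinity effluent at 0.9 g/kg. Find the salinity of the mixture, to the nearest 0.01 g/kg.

Weighted by volume,
salt = 39,790×36.6 + 38,700×77.7 + 20,020×37.5 + 23,350×0.9 = 1,456,314 + 3,006,990 + 750,750 + 21,015 = 5,235,069
volume = 39,790 + 38,700 + 20,020 + 23,350 = 121,860 m³
S = 5,235,069 / 121,860 = 42.9597 g/kg

42.96 g/kg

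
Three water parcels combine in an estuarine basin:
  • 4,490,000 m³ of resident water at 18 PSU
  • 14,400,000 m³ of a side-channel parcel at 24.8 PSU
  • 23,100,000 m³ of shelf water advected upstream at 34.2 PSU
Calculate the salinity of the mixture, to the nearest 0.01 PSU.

29.24 PSU

By conservation of dissolved salt,
salt = 4,490,000×18 + 14,400,000×24.8 + 23,100,000×34.2 = 80,820,000 + 357,120,000 + 790,020,000 = 1,227,960,000
volume = 4,490,000 + 14,400,000 + 23,100,000 = 41,990,000 m³
S = 1,227,960,000 / 41,990,000 = 29.2441 PSU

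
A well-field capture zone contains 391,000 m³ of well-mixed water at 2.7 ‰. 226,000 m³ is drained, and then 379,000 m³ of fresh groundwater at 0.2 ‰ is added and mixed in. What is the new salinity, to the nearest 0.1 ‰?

1.0 ‰

Remaining after removal: 165,000 m³ at 2.7 ‰ (salt = 445,500)
After addition: salt = 445,500 + 379,000×0.2 = 521,300; volume = 544,000 m³
S = 521,300 / 544,000 = 0.9583 ‰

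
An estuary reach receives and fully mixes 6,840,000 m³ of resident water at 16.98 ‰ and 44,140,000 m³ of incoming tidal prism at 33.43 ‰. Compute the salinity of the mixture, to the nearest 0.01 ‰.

31.22 ‰

Total salt / total volume:
salt = 6,840,000×16.98 + 44,140,000×33.43 = 116,143,200 + 1,475,600,200 = 1,591,743,400
volume = 6,840,000 + 44,140,000 = 50,980,000 m³
S = 1,591,743,400 / 50,980,000 = 31.2229 ‰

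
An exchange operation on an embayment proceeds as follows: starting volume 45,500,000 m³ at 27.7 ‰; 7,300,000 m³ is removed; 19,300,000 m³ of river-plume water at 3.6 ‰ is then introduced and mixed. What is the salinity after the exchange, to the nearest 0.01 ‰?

Remaining after removal: 38,200,000 m³ at 27.7 ‰ (salt = 1,058,140,000)
After addition: salt = 1,058,140,000 + 19,300,000×3.6 = 1,127,620,000; volume = 57,500,000 m³
S = 1,127,620,000 / 57,500,000 = 19.6108 ‰

19.61 ‰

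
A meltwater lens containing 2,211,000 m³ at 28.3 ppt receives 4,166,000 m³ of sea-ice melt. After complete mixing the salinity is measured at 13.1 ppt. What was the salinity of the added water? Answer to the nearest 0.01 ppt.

Salt balance: 2,211,000×28.3 + 4,166,000×S = 6,377,000×13.1
62,571,300 + 4,166,000·S = 83,538,700
S = (83,538,700 − 62,571,300) / 4,166,000 = 5.033 ppt

5.03 ppt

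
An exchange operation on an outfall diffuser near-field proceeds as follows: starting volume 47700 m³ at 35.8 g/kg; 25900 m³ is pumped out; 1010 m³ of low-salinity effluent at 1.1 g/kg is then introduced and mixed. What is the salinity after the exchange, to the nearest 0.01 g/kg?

Remaining after removal: 21,800 m³ at 35.8 g/kg (salt = 780,440)
After addition: salt = 780,440 + 1,010×1.1 = 781,551; volume = 22,810 m³
S = 781,551 / 22,810 = 34.2635 g/kg

34.26 g/kg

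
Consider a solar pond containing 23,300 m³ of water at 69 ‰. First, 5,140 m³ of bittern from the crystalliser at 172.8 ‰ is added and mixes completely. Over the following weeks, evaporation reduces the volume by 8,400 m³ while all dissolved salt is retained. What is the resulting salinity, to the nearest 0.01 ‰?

124.55 ‰

After mixing: salt = 23,300×69 + 5,140×172.8 = 2,495,892; volume = 28,440 m³
After evaporation: salt unchanged = 2,495,892; volume = 28,440 − 8,400 = 20,040 m³
S = 2,495,892 / 20,040 = 124.5455 ‰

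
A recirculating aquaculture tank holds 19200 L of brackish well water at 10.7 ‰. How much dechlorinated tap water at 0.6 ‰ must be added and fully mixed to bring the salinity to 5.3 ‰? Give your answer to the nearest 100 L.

Salt balance: 19,200×10.7 + V×0.6 = (19,200+V)×5.3
205,440 + 0.6V = 101,760 + 5.3V
103,680 = 4.7V
V = 22,059.57 L

22100 L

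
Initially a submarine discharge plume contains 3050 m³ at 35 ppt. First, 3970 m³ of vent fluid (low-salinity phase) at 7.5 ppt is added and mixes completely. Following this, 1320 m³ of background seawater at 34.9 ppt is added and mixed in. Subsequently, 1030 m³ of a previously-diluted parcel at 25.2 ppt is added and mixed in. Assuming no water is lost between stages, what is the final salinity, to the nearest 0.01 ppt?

22.26 ppt

Weighted by volume,
Initial salt = 3,050×35 = 106,750
After stage 1: salt = 106,750 + 3,970×7.5 = 136,525; volume = 7,020 m³; S = 19.448 ppt
After stage 2: salt = 136,525 + 1,320×34.9 = 182,593; volume = 8,340 m³; S = 21.894 ppt
After stage 3: salt = 182,593 + 1,030×25.2 = 208,549; volume = 9,370 m³
S = 208,549 / 9,370 = 22.2571 ppt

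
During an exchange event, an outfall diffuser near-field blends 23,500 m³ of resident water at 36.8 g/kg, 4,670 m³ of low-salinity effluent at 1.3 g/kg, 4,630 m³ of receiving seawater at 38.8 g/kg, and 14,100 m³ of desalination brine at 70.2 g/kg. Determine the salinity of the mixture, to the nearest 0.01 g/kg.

Mass of salt is conserved:
salt = 23,500×36.8 + 4,670×1.3 + 4,630×38.8 + 14,100×70.2 = 864,800 + 6,071 + 179,644 + 989,820 = 2,040,335
volume = 23,500 + 4,670 + 4,630 + 14,100 = 46,900 m³
S = 2,040,335 / 46,900 = 43.5039 g/kg

43.50 g/kg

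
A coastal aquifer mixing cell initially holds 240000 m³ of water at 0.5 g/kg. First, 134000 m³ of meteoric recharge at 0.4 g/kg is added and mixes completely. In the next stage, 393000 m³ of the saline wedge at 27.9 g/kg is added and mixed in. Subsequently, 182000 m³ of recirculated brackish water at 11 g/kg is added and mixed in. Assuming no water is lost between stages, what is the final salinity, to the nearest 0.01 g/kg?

13.85 g/kg

Weighted by volume,
Initial salt = 240,000×0.5 = 120,000
After stage 1: salt = 120,000 + 134,000×0.4 = 173,600; volume = 374,000 m³; S = 0.464 g/kg
After stage 2: salt = 173,600 + 393,000×27.9 = 11,138,300; volume = 767,000 m³; S = 14.522 g/kg
After stage 3: salt = 11,138,300 + 182,000×11 = 13,140,300; volume = 949,000 m³
S = 13,140,300 / 949,000 = 13.8465 g/kg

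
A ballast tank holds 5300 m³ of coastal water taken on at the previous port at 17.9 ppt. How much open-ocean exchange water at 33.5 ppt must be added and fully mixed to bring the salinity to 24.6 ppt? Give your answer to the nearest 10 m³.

3990 m³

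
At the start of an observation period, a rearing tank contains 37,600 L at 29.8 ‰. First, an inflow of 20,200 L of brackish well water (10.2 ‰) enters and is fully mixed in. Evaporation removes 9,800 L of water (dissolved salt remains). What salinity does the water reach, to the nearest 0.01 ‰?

27.64 ‰

After mixing: salt = 37,600×29.8 + 20,200×10.2 = 1,326,520; volume = 57,800 L
After evaporation: salt unchanged = 1,326,520; volume = 57,800 − 9,800 = 48,000 L
S = 1,326,520 / 48,000 = 27.6358 ‰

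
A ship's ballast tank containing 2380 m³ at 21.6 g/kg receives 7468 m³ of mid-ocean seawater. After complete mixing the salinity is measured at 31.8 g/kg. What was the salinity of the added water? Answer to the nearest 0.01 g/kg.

Salt balance: 2,380×21.6 + 7,468×S = 9,848×31.8
51,408 + 7,468·S = 313,166.4
S = (313,166.4 − 51,408) / 7,468 = 35.0507 g/kg

35.05 g/kg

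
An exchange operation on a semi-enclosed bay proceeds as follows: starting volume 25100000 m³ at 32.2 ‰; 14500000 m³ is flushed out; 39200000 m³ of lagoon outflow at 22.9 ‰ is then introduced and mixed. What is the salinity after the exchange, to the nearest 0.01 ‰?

Remaining after removal: 10,600,000 m³ at 32.2 ‰ (salt = 341,320,000)
After addition: salt = 341,320,000 + 39,200,000×22.9 = 1,239,000,000; volume = 49,800,000 m³
S = 1,239,000,000 / 49,800,000 = 24.8795 ‰

24.88 ‰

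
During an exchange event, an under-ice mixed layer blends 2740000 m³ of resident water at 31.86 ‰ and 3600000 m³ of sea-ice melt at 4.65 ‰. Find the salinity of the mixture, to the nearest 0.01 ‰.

16.41 ‰

Mass of salt is conserved:
salt = 2,740,000×31.86 + 3,600,000×4.65 = 87,296,400 + 16,740,000 = 104,036,400
volume = 2,740,000 + 3,600,000 = 6,340,000 m³
S = 104,036,400 / 6,340,000 = 16.4095 ‰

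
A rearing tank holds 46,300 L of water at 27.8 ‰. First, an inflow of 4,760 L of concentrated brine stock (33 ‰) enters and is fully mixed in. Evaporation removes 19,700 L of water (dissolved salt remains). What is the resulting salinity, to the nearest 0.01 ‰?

After mixing: salt = 46,300×27.8 + 4,760×33 = 1,444,220; volume = 51,060 L
After evaporation: salt unchanged = 1,444,220; volume = 51,060 − 19,700 = 31,360 L
S = 1,444,220 / 31,360 = 46.0529 ‰

46.05 ‰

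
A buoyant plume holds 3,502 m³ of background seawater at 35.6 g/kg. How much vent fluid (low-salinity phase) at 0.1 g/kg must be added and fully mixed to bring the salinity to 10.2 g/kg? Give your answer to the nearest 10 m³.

8810 m³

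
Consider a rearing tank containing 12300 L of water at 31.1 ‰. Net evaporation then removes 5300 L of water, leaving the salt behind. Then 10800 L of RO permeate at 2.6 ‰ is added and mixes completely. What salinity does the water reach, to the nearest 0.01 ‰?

After evaporation: salt = 12,300×31.1 = 382,530; volume = 12,300 − 5,300 = 7,000 L
After mixing: salt = 382,530 + 10,800×2.6 = 410,610; volume = 7,000 + 10,800 = 17,800 L
S = 410,610 / 17,800 = 23.068 ‰

23.07 ‰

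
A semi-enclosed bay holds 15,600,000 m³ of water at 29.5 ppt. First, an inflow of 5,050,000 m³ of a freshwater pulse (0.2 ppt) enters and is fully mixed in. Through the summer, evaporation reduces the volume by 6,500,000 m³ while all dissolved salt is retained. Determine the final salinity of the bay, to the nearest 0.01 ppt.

32.59 ppt

After mixing: salt = 15,600,000×29.5 + 5,050,000×0.2 = 461,210,000; volume = 20,650,000 m³
After evaporation: salt unchanged = 461,210,000; volume = 20,650,000 − 6,500,000 = 14,150,000 m³
S = 461,210,000 / 14,150,000 = 32.5943 ppt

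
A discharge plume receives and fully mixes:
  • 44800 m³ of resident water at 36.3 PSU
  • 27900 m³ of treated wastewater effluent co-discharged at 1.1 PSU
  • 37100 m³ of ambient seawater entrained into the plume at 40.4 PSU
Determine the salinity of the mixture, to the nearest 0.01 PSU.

28.74 PSU

Weighted by volume,
salt = 44,800×36.3 + 27,900×1.1 + 37,100×40.4 = 1,626,240 + 30,690 + 1,498,840 = 3,155,770
volume = 44,800 + 27,900 + 37,100 = 109,800 m³
S = 3,155,770 / 109,800 = 28.7411 PSU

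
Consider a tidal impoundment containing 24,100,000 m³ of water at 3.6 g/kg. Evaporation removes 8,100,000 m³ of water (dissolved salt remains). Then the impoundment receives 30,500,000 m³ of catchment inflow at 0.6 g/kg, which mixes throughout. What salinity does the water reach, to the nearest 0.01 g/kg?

After evaporation: salt = 24,100,000×3.6 = 86,760,000; volume = 24,100,000 − 8,100,000 = 16,000,000 m³
After mixing: salt = 86,760,000 + 30,500,000×0.6 = 105,060,000; volume = 16,000,000 + 30,500,000 = 46,500,000 m³
S = 105,060,000 / 46,500,000 = 2.2594 g/kg

2.26 g/kg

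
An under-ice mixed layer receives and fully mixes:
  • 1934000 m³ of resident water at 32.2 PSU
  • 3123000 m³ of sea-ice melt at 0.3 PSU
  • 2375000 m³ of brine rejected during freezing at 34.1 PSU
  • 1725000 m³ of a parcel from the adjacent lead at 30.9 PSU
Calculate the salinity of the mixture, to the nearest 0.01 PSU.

Conserving salt mass:
salt = 1,934,000×32.2 + 3,123,000×0.3 + 2,375,000×34.1 + 1,725,000×30.9 = 62,274,800 + 936,900 + 80,987,500 + 53,302,500 = 197,501,700
volume = 1,934,000 + 3,123,000 + 2,375,000 + 1,725,000 = 9,157,000 m³
S = 197,501,700 / 9,157,000 = 21.5684 PSU

21.57 PSU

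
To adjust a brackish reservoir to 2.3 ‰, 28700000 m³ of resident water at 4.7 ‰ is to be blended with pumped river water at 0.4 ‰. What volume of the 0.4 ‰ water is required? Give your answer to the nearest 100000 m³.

Salt balance: 28,700,000×4.7 + V×0.4 = (28,700,000+V)×2.3
134,890,000 + 0.4V = 66,010,000 + 2.3V
68,880,000 = 1.9V
V = 36,252,631.58 m³

36300000 m³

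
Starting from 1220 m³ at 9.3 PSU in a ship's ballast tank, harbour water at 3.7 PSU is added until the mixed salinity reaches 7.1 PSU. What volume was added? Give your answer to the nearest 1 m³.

Salt balance: 1,220×9.3 + V×3.7 = (1,220+V)×7.1
11,346 + 3.7V = 8,662 + 7.1V
2,684 = 3.4V
V = 789.41 m³

789 m³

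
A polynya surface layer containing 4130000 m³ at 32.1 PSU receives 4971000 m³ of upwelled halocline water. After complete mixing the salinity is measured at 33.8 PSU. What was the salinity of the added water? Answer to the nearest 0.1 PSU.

Salt balance: 4,130,000×32.1 + 4,971,000×S = 9,101,000×33.8
132,573,000 + 4,971,000·S = 307,613,800
S = (307,613,800 − 132,573,000) / 4,971,000 = 35.2124 PSU

35.2 PSU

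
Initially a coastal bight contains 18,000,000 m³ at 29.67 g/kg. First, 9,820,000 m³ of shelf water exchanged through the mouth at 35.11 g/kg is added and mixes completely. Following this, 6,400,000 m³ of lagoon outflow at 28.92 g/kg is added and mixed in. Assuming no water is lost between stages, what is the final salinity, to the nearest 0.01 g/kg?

31.09 g/kg

Mass of salt is conserved:
Initial salt = 18,000,000×29.67 = 534,060,000
After stage 1: salt = 534,060,000 + 9,820,000×35.11 = 878,840,200; volume = 27,820,000 m³; S = 31.59 g/kg
After stage 2: salt = 878,840,200 + 6,400,000×28.92 = 1,063,928,200; volume = 34,220,000 m³
S = 1,063,928,200 / 34,220,000 = 31.0908 g/kg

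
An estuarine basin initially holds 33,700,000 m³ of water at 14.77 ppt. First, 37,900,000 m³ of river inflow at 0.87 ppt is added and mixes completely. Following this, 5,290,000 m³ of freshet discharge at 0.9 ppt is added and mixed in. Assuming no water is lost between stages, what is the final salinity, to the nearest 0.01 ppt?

6.96 ppt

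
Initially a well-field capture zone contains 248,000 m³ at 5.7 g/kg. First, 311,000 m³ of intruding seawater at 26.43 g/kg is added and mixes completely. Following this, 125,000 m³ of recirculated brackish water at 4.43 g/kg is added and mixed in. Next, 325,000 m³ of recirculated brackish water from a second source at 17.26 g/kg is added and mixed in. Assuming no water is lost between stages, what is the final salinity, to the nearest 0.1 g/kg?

Mass of salt is conserved:
Initial salt = 248,000×5.7 = 1,413,600
After stage 1: salt = 1,413,600 + 311,000×26.43 = 9,633,330; volume = 559,000 m³; S = 17.233 g/kg
After stage 2: salt = 9,633,330 + 125,000×4.43 = 10,187,080; volume = 684,000 m³; S = 14.893 g/kg
After stage 3: salt = 10,187,080 + 325,000×17.26 = 15,796,580; volume = 1,009,000 m³
S = 15,796,580 / 1,009,000 = 15.6557 g/kg

15.7 g/kg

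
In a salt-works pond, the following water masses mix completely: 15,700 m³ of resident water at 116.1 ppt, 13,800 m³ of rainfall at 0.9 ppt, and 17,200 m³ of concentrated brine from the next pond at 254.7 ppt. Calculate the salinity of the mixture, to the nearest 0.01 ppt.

Conserving salt mass:
salt = 15,700×116.1 + 13,800×0.9 + 17,200×254.7 = 1,822,770 + 12,420 + 4,380,840 = 6,216,030
volume = 15,700 + 13,800 + 17,200 = 46,700 m³
S = 6,216,030 / 46,700 = 133.1056 ppt

133.11 ppt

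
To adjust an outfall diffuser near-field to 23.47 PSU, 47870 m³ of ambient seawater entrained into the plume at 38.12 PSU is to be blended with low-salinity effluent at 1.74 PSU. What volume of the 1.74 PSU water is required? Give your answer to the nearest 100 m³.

32300 m³

Salt balance: 47,870×38.12 + V×1.74 = (47,870+V)×23.47
1,824,804.4 + 1.74V = 1,123,508.9 + 23.47V
701,295.5 = 21.73V
V = 32,273.15 m³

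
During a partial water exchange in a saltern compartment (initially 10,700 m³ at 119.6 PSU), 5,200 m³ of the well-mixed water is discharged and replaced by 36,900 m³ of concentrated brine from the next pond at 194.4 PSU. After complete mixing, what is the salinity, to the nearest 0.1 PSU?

Remaining after removal: 5,500 m³ at 119.6 PSU (salt = 657,800)
After addition: salt = 657,800 + 36,900×194.4 = 7,831,160; volume = 42,400 m³
S = 7,831,160 / 42,400 = 184.6972 PSU

184.7 PSU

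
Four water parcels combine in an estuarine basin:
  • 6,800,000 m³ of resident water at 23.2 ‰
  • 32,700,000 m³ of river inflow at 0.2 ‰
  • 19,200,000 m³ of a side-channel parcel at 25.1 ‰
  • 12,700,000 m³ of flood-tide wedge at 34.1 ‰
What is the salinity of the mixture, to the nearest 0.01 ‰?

15.12 ‰

Mass of salt is conserved:
salt = 6,800,000×23.2 + 32,700,000×0.2 + 19,200,000×25.1 + 12,700,000×34.1 = 157,760,000 + 6,540,000 + 481,920,000 + 433,070,000 = 1,079,290,000
volume = 6,800,000 + 32,700,000 + 19,200,000 + 12,700,000 = 71,400,000 m³
S = 1,079,290,000 / 71,400,000 = 15.1161 ‰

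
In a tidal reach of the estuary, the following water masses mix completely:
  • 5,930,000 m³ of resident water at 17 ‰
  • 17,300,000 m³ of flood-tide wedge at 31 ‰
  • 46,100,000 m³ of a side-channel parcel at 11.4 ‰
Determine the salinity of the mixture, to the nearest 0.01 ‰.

16.77 ‰

By conservation of dissolved salt,
salt = 5,930,000×17 + 17,300,000×31 + 46,100,000×11.4 = 100,810,000 + 536,300,000 + 525,540,000 = 1,162,650,000
volume = 5,930,000 + 17,300,000 + 46,100,000 = 69,330,000 m³
S = 1,162,650,000 / 69,330,000 = 16.7698 ‰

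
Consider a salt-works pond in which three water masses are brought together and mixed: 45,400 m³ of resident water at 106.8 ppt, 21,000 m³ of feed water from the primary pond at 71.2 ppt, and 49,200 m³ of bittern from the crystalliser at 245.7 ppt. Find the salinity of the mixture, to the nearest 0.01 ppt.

By conservation of dissolved salt,
salt = 45,400×106.8 + 21,000×71.2 + 49,200×245.7 = 4,848,720 + 1,495,200 + 12,088,440 = 18,432,360
volume = 45,400 + 21,000 + 49,200 = 115,600 m³
S = 18,432,360 / 115,600 = 159.4495 ppt

159.45 ppt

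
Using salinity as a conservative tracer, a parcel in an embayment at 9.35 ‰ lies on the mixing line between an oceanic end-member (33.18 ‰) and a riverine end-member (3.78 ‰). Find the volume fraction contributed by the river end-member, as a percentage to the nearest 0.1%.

81.1%

Let f be the freshwater fraction. Salt balance per unit volume:
f×3.78 + (1−f)×33.18 = 9.35
f = (33.18 − 9.35) / (33.18 − 3.78) = 23.83/29.4 = 0.8105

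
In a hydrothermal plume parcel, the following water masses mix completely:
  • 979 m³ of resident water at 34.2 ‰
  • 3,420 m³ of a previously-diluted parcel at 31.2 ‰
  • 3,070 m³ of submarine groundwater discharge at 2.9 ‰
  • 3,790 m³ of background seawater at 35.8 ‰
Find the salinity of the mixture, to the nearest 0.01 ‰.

Mass of salt is conserved:
salt = 979×34.2 + 3,420×31.2 + 3,070×2.9 + 3,790×35.8 = 33,481.8 + 106,704 + 8,903 + 135,682 = 284,770.8
volume = 979 + 3,420 + 3,070 + 3,790 = 11,259 m³
S = 284,770.8 / 11,259 = 25.2927 ‰

25.29 ‰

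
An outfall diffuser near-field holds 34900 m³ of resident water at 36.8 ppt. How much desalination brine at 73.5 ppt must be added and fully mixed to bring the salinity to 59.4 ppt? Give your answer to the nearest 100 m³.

Salt balance: 34,900×36.8 + V×73.5 = (34,900+V)×59.4
1,284,320 + 73.5V = 2,073,060 + 59.4V
788,740 = 14.1V
V = 55,939.01 m³

55900 m³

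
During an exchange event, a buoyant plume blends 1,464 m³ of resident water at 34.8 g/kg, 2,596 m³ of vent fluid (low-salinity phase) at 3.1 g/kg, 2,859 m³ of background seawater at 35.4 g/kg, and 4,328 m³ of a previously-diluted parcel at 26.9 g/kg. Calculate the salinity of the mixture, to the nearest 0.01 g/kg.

Mass of salt is conserved:
salt = 1,464×34.8 + 2,596×3.1 + 2,859×35.4 + 4,328×26.9 = 50,947.2 + 8,047.6 + 101,208.6 + 116,423.2 = 276,626.6
volume = 1,464 + 2,596 + 2,859 + 4,328 = 11,247 m³
S = 276,626.6 / 11,247 = 24.5956 g/kg

24.60 g/kg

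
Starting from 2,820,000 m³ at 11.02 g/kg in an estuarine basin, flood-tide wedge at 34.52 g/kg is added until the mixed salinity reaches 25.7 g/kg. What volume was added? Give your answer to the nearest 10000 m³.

Salt balance: 2,820,000×11.02 + V×34.52 = (2,820,000+V)×25.7
31,076,400 + 34.52V = 72,474,000 + 25.7V
41,397,600 = 8.82V
V = 4,693,605.44 m³

4690000 m³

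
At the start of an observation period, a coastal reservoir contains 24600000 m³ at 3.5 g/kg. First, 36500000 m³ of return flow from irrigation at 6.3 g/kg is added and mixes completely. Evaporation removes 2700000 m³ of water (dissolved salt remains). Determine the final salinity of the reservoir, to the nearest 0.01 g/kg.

After mixing: salt = 24,600,000×3.5 + 36,500,000×6.3 = 316,050,000; volume = 61,100,000 m³
After evaporation: salt unchanged = 316,050,000; volume = 61,100,000 − 2,700,000 = 58,400,000 m³
S = 316,050,000 / 58,400,000 = 5.4118 g/kg

5.41 g/kg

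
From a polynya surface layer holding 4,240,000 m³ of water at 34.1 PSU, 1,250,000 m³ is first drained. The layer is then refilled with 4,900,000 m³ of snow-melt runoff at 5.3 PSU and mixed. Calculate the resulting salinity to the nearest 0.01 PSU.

Remaining after removal: 2,990,000 m³ at 34.1 PSU (salt = 101,959,000)
After addition: salt = 101,959,000 + 4,900,000×5.3 = 127,929,000; volume = 7,890,000 m³
S = 127,929,000 / 7,890,000 = 16.2141 PSU

16.21 PSU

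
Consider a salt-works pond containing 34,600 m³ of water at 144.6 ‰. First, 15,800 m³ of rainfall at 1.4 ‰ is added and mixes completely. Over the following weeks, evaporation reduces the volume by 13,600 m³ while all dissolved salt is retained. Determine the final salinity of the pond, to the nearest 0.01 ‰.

136.56 ‰

After mixing: salt = 34,600×144.6 + 15,800×1.4 = 5,025,280; volume = 50,400 m³
After evaporation: salt unchanged = 5,025,280; volume = 50,400 − 13,600 = 36,800 m³
S = 5,025,280 / 36,800 = 136.5565 ‰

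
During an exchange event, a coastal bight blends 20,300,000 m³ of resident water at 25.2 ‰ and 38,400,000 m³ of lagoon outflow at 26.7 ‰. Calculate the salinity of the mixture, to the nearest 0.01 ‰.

26.18 ‰

Weighted by volume,
salt = 20,300,000×25.2 + 38,400,000×26.7 = 511,560,000 + 1,025,280,000 = 1,536,840,000
volume = 20,300,000 + 38,400,000 = 58,700,000 m³
S = 1,536,840,000 / 58,700,000 = 26.1813 ‰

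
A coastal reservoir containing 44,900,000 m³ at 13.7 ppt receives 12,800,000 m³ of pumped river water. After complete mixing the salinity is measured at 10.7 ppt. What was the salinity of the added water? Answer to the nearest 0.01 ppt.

0.18 ppt

Salt balance: 44,900,000×13.7 + 12,800,000×S = 57,700,000×10.7
615,130,000 + 12,800,000·S = 617,390,000
S = (617,390,000 − 615,130,000) / 12,800,000 = 0.1766 ppt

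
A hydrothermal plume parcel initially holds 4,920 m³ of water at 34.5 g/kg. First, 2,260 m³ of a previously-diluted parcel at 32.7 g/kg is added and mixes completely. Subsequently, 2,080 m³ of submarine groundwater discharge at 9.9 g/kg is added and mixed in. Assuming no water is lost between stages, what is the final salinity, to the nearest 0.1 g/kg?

Total salt / total volume:
Initial salt = 4,920×34.5 = 169,740
After stage 1: salt = 169,740 + 2,260×32.7 = 243,642; volume = 7,180 m³; S = 33.933 g/kg
After stage 2: salt = 243,642 + 2,080×9.9 = 264,234; volume = 9,260 m³
S = 264,234 / 9,260 = 28.535 g/kg

28.5 g/kg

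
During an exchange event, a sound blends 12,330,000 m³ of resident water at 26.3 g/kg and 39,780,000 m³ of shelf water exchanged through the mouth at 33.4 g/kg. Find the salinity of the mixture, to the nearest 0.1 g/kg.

31.7 g/kg

Salt balance:
salt = 12,330,000×26.3 + 39,780,000×33.4 = 324,279,000 + 1,328,652,000 = 1,652,931,000
volume = 12,330,000 + 39,780,000 = 52,110,000 m³
S = 1,652,931,000 / 52,110,000 = 31.72 g/kg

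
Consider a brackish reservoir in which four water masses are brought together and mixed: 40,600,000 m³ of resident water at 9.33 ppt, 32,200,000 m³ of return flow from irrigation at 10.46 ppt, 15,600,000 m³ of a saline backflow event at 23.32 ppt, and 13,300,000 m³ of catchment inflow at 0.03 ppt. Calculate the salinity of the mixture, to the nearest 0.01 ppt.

Salt balance:
salt = 40,600,000×9.33 + 32,200,000×10.46 + 15,600,000×23.32 + 13,300,000×0.03 = 378,798,000 + 336,812,000 + 363,792,000 + 399,000 = 1,079,801,000
volume = 40,600,000 + 32,200,000 + 15,600,000 + 13,300,000 = 101,700,000 m³
S = 1,079,801,000 / 101,700,000 = 10.6175 ppt

10.62 ppt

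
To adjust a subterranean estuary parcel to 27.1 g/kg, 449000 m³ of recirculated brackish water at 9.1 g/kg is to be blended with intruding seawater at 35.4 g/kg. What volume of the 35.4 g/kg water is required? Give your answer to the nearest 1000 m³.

Salt balance: 449,000×9.1 + V×35.4 = (449,000+V)×27.1
4,085,900 + 35.4V = 12,167,900 + 27.1V
8,082,000 = 8.3V
V = 973,734.94 m³

974000 m³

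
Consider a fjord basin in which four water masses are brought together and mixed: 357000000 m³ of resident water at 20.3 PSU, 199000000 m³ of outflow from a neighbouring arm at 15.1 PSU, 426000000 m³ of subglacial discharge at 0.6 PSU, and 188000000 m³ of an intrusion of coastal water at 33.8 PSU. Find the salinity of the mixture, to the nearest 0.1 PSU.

14.4 PSU

Salt balance:
salt = 357,000,000×20.3 + 199,000,000×15.1 + 426,000,000×0.6 + 188,000,000×33.8 = 7,247,100,000 + 3,004,900,000 + 255,600,000 + 6,354,400,000 = 16,862,000,000
volume = 357,000,000 + 199,000,000 + 426,000,000 + 188,000,000 = 1,170,000,000 m³
S = 16,862,000,000 / 1,170,000,000 = 14.412 PSU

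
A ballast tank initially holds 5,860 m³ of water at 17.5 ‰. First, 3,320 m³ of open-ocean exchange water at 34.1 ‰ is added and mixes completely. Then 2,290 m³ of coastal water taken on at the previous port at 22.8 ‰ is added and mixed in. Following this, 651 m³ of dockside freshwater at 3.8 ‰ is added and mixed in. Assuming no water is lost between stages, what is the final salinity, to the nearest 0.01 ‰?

22.31 ‰

Mass of salt is conserved:
Initial salt = 5,860×17.5 = 102,550
After stage 1: salt = 102,550 + 3,320×34.1 = 215,762; volume = 9,180 m³; S = 23.503 ‰
After stage 2: salt = 215,762 + 2,290×22.8 = 267,974; volume = 11,470 m³; S = 23.363 ‰
After stage 3: salt = 267,974 + 651×3.8 = 270,447.8; volume = 12,121 m³
S = 270,447.8 / 12,121 = 22.3123 ‰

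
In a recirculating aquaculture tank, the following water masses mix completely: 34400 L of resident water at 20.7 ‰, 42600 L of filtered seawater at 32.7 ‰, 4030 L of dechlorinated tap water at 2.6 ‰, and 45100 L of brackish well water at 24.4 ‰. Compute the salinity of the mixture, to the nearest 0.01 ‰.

Mass of salt is conserved:
salt = 34,400×20.7 + 42,600×32.7 + 4,030×2.6 + 45,100×24.4 = 712,080 + 1,393,020 + 10,478 + 1,100,440 = 3,216,018
volume = 34,400 + 42,600 + 4,030 + 45,100 = 126,130 L
S = 3,216,018 / 126,130 = 25.4976 ‰

25.50 ‰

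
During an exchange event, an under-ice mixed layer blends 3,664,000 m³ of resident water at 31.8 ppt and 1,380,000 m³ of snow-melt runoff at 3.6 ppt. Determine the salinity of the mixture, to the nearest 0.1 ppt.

Total salt / total volume:
salt = 3,664,000×31.8 + 1,380,000×3.6 = 116,515,200 + 4,968,000 = 121,483,200
volume = 3,664,000 + 1,380,000 = 5,044,000 m³
S = 121,483,200 / 5,044,000 = 24.085 ppt

24.1 ppt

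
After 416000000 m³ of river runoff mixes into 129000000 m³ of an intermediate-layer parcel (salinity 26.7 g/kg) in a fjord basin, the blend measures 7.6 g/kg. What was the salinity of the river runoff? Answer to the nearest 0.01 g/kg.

1.68 g/kg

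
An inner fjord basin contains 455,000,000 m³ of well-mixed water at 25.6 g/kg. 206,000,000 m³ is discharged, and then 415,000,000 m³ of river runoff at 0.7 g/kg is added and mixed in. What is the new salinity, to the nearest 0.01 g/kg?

10.04 g/kg

Remaining after removal: 249,000,000 m³ at 25.6 g/kg (salt = 6,374,400,000)
After addition: salt = 6,374,400,000 + 415,000,000×0.7 = 6,664,900,000; volume = 664,000,000 m³
S = 6,664,900,000 / 664,000,000 = 10.0375 g/kg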